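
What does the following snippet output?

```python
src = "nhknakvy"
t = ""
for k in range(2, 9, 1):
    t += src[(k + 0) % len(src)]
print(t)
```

k=2: add src[2]='k' → 'k'
k=3: add src[3]='n' → 'kn'
k=4: add src[4]='a' → 'kna'
k=5: add src[5]='k' → 'knak'
k=6: add src[6]='v' → 'knakv'
k=7: add src[7]='y' → 'knakvy'
k=8: add src[0]='n' → 'knakvyn'

knakvyn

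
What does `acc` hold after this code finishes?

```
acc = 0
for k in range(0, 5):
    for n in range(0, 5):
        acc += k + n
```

k=0,n=0: acc = 0+0 = 0
k=0,n=1: acc = 0+1 = 1
k=0,n=2: acc = 1+2 = 3
k=0,n=3: acc = 3+3 = 6
k=0,n=4: acc = 6+4 = 10
k=1,n=0: acc = 10+1 = 11
k=1,n=1: acc = 11+2 = 13
k=1,n=2: acc = 13+3 = 16
k=1,n=3: acc = 16+4 = 20
k=1,n=4: acc = 20+5 = 25
k=2,n=0: acc = 25+2 = 27
k=2,n=1: acc = 27+3 = 30
k=2,n=2: acc = 30+4 = 34
k=2,n=3: acc = 34+5 = 39
k=2,n=4: acc = 39+6 = 45
k=3,n=0: acc = 45+3 = 48
k=3,n=1: acc = 48+4 = 52
k=3,n=2: acc = 52+5 = 57
k=3,n=3: acc = 57+6 = 63
k=3,n=4: acc = 63+7 = 70
k=4,n=0: acc = 70+4 = 74
k=4,n=1: acc = 74+5 = 79
k=4,n=2: acc = 79+6 = 85
k=4,n=3: acc = 85+7 = 92
k=4,n=4: acc = 92+8 = 100

100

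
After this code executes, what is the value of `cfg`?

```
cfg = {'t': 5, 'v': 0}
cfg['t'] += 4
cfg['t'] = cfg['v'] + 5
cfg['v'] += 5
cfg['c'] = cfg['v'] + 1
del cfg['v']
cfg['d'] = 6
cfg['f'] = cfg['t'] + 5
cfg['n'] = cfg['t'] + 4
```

{'t': 5, 'c': 6, 'd': 6, 'f': 10, 'n': 9}

cfg['t'] = 5+4 = 9 → {'t': 9, 'v': 0}
cfg['t'] = cfg['v']+5 = 5 → {'t': 5, 'v': 0}
cfg['v'] = 0+5 = 5 → {'t': 5, 'v': 5}
cfg['c'] = cfg['v']+1 = 6 → {'t': 5, 'v': 5, 'c': 6}
del 'v' → {'t': 5, 'c': 6}
cfg['d'] = 6 → {'t': 5, 'c': 6, 'd': 6}
cfg['f'] = cfg['t']+5 = 10 → {'t': 5, 'c': 6, 'd': 6, 'f': 10}
cfg['n'] = cfg['t']+4 = 9 → {'t': 5, 'c': 6, 'd': 6, 'f': 10, 'n': 9}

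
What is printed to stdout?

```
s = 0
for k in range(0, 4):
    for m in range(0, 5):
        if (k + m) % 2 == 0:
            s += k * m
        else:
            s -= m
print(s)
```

k=0,m=0: even sum, s = 0+0 = 0
k=0,m=1: odd sum, s = 0-1 = -1
k=0,m=2: even sum, s = (-1)+0 = -1
k=0,m=3: odd sum, s = (-1)-3 = -4
k=0,m=4: even sum, s = (-4)+0 = -4
k=1,m=0: odd sum, s = (-4)-0 = -4
k=1,m=1: even sum, s = (-4)+1 = -3
k=1,m=2: odd sum, s = (-3)-2 = -5
k=1,m=3: even sum, s = (-5)+3 = -2
k=1,m=4: odd sum, s = (-2)-4 = -6
k=2,m=0: even sum, s = (-6)+0 = -6
k=2,m=1: odd sum, s = (-6)-1 = -7
k=2,m=2: even sum, s = (-7)+4 = -3
k=2,m=3: odd sum, s = (-3)-3 = -6
k=2,m=4: even sum, s = (-6)+8 = 2
k=3,m=0: odd sum, s = 2-0 = 2
k=3,m=1: even sum, s = 2+3 = 5
k=3,m=2: odd sum, s = 5-2 = 3
k=3,m=3: even sum, s = 3+9 = 12
k=3,m=4: odd sum, s = 12-4 = 8

8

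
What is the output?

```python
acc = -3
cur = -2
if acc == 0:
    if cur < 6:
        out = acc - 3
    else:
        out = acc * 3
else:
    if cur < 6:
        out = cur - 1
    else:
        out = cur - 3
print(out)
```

acc=-3, cur=-2
acc == 0 is False; cur < 6 is True
→ out = cur - 1 = -3

-3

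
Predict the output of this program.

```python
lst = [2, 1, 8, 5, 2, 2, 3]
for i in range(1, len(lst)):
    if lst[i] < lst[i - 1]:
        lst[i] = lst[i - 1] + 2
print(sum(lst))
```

66

i=1: 1<2, lst[1] = 2+2 = 4 → [2, 4, 8, 5, 2, 2, 3]
i=2: 8>=4, unchanged → [2, 4, 8, 5, 2, 2, 3]
i=3: 5<8, lst[3] = 8+2 = 10 → [2, 4, 8, 10, 2, 2, 3]
i=4: 2<10, lst[4] = 10+2 = 12 → [2, 4, 8, 10, 12, 2, 3]
i=5: 2<12, lst[5] = 12+2 = 14 → [2, 4, 8, 10, 12, 14, 3]
i=6: 3<14, lst[6] = 14+2 = 16 → [2, 4, 8, 10, 12, 14, 16]
sum = 66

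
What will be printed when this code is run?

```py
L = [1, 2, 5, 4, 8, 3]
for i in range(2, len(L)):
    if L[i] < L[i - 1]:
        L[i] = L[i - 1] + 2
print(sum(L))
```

i=2: 5>=2, unchanged → [1, 2, 5, 4, 8, 3]
i=3: 4<5, L[3] = 5+2 = 7 → [1, 2, 5, 7, 8, 3]
i=4: 8>=7, unchanged → [1, 2, 5, 7, 8, 3]
i=5: 3<8, L[5] = 8+2 = 10 → [1, 2, 5, 7, 8, 10]
sum = 33

33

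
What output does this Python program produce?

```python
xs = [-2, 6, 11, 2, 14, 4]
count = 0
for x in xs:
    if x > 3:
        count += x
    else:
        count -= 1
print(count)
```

33

x=-2: not >3, count = 0-1 = -1
x=6: >3, count = (-1)+6 = 5
x=11: >3, count = 5+11 = 16
x=2: not >3, count = 16-1 = 15
x=14: >3, count = 15+14 = 29
x=4: >3, count = 29+4 = 33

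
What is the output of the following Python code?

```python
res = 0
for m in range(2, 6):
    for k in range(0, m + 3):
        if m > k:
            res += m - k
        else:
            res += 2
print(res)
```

58

m=2,k=0: 2>0, res = 0+2 = 2
m=2,k=1: 2>1, res = 2+1 = 3
m=2,k=2: not 2>2, res = 3+2 = 5
m=2,k=3: not 2>3, res = 5+2 = 7
m=2,k=4: not 2>4, res = 7+2 = 9
m=3,k=0: 3>0, res = 9+3 = 12
m=3,k=1: 3>1, res = 12+2 = 14
m=3,k=2: 3>2, res = 14+1 = 15
m=3,k=3: not 3>3, res = 15+2 = 17
m=3,k=4: not 3>4, res = 17+2 = 19
m=3,k=5: not 3>5, res = 19+2 = 21
m=4,k=0: 4>0, res = 21+4 = 25
m=4,k=1: 4>1, res = 25+3 = 28
m=4,k=2: 4>2, res = 28+2 = 30
m=4,k=3: 4>3, res = 30+1 = 31
m=4,k=4: not 4>4, res = 31+2 = 33
m=4,k=5: not 4>5, res = 33+2 = 35
m=4,k=6: not 4>6, res = 35+2 = 37
m=5,k=0: 5>0, res = 37+5 = 42
m=5,k=1: 5>1, res = 42+4 = 46
m=5,k=2: 5>2, res = 46+3 = 49
m=5,k=3: 5>3, res = 49+2 = 51
m=5,k=4: 5>4, res = 51+1 = 52
m=5,k=5: not 5>5, res = 52+2 = 54
m=5,k=6: not 5>6, res = 54+2 = 56
m=5,k=7: not 5>7, res = 56+2 = 58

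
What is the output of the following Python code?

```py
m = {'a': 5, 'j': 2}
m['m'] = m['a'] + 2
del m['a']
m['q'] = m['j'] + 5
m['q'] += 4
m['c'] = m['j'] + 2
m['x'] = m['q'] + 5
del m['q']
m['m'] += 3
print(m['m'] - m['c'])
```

m['m'] = m['a']+2 = 7 → {'a': 5, 'j': 2, 'm': 7}
del 'a' → {'j': 2, 'm': 7}
m['q'] = m['j']+5 = 7 → {'j': 2, 'm': 7, 'q': 7}
m['q'] = 7+4 = 11 → {'j': 2, 'm': 7, 'q': 11}
m['c'] = m['j']+2 = 4 → {'j': 2, 'm': 7, 'q': 11, 'c': 4}
m['x'] = m['q']+5 = 16 → {'j': 2, 'm': 7, 'q': 11, 'c': 4, 'x': 16}
del 'q' → {'j': 2, 'm': 7, 'c': 4, 'x': 16}
m['m'] = 7+3 = 10 → {'j': 2, 'm': 10, 'c': 4, 'x': 16}
m['m']-m['c'] = 10-4 = 6

6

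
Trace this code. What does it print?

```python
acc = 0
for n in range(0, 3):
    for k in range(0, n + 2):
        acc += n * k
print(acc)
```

n=0,k=0: acc = 0+0 = 0
n=0,k=1: acc = 0+0 = 0
n=1,k=0: acc = 0+0 = 0
n=1,k=1: acc = 0+1 = 1
n=1,k=2: acc = 1+2 = 3
n=2,k=0: acc = 3+0 = 3
n=2,k=1: acc = 3+2 = 5
n=2,k=2: acc = 5+4 = 9
n=2,k=3: acc = 9+6 = 15

15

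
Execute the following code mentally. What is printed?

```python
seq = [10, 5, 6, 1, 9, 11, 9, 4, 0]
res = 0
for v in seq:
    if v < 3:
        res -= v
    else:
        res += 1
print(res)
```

6

v=10: not <3, res = 0+1 = 1
v=5: not <3, res = 1+1 = 2
v=6: not <3, res = 2+1 = 3
v=1: <3, res = 3-1 = 2
v=9: not <3, res = 2+1 = 3
v=11: not <3, res = 3+1 = 4
v=9: not <3, res = 4+1 = 5
v=4: not <3, res = 5+1 = 6
v=0: <3, res = 6-0 = 6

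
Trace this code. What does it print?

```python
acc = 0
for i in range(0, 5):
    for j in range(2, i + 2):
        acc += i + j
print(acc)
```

60

i=1,j=2: acc = 0+3 = 3
i=2,j=2: acc = 3+4 = 7
i=2,j=3: acc = 7+5 = 12
i=3,j=2: acc = 12+5 = 17
i=3,j=3: acc = 17+6 = 23
i=3,j=4: acc = 23+7 = 30
i=4,j=2: acc = 30+6 = 36
i=4,j=3: acc = 36+7 = 43
i=4,j=4: acc = 43+8 = 51
i=4,j=5: acc = 51+9 = 60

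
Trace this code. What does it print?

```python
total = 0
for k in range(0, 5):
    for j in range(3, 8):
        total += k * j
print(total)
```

250

k=0,j=3: total = 0+0 = 0
k=0,j=4: total = 0+0 = 0
k=0,j=5: total = 0+0 = 0
k=0,j=6: total = 0+0 = 0
k=0,j=7: total = 0+0 = 0
k=1,j=3: total = 0+3 = 3
k=1,j=4: total = 3+4 = 7
k=1,j=5: total = 7+5 = 12
k=1,j=6: total = 12+6 = 18
k=1,j=7: total = 18+7 = 25
k=2,j=3: total = 25+6 = 31
k=2,j=4: total = 31+8 = 39
k=2,j=5: total = 39+10 = 49
k=2,j=6: total = 49+12 = 61
k=2,j=7: total = 61+14 = 75
k=3,j=3: total = 75+9 = 84
k=3,j=4: total = 84+12 = 96
k=3,j=5: total = 96+15 = 111
k=3,j=6: total = 111+18 = 129
k=3,j=7: total = 129+21 = 150
k=4,j=3: total = 150+12 = 162
k=4,j=4: total = 162+16 = 178
k=4,j=5: total = 178+20 = 198
k=4,j=6: total = 198+24 = 222
k=4,j=7: total = 222+28 = 250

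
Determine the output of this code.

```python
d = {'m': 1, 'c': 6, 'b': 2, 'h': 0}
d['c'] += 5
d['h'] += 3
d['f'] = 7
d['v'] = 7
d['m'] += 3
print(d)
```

{'m': 4, 'c': 11, 'b': 2, 'h': 3, 'f': 7, 'v': 7}

d['c'] = 6+5 = 11 → {'m': 1, 'c': 11, 'b': 2, 'h': 0}
d['h'] = 0+3 = 3 → {'m': 1, 'c': 11, 'b': 2, 'h': 3}
d['f'] = 7 → {'m': 1, 'c': 11, 'b': 2, 'h': 3, 'f': 7}
d['v'] = 7 → {'m': 1, 'c': 11, 'b': 2, 'h': 3, 'f': 7, 'v': 7}
d['m'] = 1+3 = 4 → {'m': 4, 'c': 11, 'b': 2, 'h': 3, 'f': 7, 'v': 7}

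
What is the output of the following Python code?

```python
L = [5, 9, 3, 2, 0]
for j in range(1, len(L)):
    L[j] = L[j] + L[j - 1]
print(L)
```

[5, 14, 17, 19, 19]

j=1: L[1] = 9+5 = 14 → [5, 14, 3, 2, 0]
j=2: L[2] = 3+14 = 17 → [5, 14, 17, 2, 0]
j=3: L[3] = 2+17 = 19 → [5, 14, 17, 19, 0]
j=4: L[4] = 0+19 = 19 → [5, 14, 17, 19, 19]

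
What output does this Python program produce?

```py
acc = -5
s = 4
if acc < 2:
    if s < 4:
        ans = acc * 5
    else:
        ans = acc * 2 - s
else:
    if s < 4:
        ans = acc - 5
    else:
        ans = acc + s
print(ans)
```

-14

acc=-5, s=4
acc < 2 is True; s < 4 is False
→ ans = acc * 2 - s = -14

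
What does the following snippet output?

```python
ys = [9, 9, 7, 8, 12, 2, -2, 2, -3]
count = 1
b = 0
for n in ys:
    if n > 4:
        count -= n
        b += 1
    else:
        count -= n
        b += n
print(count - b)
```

n=9: >4, count = 1-9 = -8; b=1
n=9: >4, count = (-8)-9 = -17; b=2
n=7: >4, count = (-17)-7 = -24; b=3
n=8: >4, count = (-24)-8 = -32; b=4
n=12: >4, count = (-32)-12 = -44; b=5
n=2: not >4, count = (-44)-2 = -46; b=7
n=-2: not >4, count = (-46)-(-2) = -44; b=5
n=2: not >4, count = (-44)-2 = -46; b=7
n=-3: not >4, count = (-46)-(-3) = -43; b=4
count-b = (-43)-4 = -47

-47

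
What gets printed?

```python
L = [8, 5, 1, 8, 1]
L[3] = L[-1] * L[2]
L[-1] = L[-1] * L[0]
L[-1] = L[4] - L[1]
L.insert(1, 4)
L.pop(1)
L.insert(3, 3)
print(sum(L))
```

21

L[3] = L[-1]*L[2] = 1*1 = 1 → [8, 5, 1, 1, 1]
L[-1] = L[-1]*L[0] = 1*8 = 8 → [8, 5, 1, 1, 8]
L[-1] = L[4]-L[1] = 8-5 = 3 → [8, 5, 1, 1, 3]
insert 4 at 1 → [8, 4, 5, 1, 1, 3]
pop(1) removes 4 → [8, 5, 1, 1, 3]
insert 3 at 3 → [8, 5, 1, 3, 1, 3]
sum = 21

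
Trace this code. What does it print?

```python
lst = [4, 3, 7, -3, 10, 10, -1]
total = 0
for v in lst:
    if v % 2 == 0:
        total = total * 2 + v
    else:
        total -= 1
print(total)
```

33

v=4: even, total = 0*2+4 = 4
v=3: not even, total = 4-1 = 3
v=7: not even, total = 3-1 = 2
v=-3: not even, total = 2-1 = 1
v=10: even, total = 1*2+10 = 12
v=10: even, total = 12*2+10 = 34
v=-1: not even, total = 34-1 = 33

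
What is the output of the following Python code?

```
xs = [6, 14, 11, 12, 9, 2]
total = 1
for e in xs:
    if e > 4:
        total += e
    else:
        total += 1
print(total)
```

54

e=6: >4, total = 1+6 = 7
e=14: >4, total = 7+14 = 21
e=11: >4, total = 21+11 = 32
e=12: >4, total = 32+12 = 44
e=9: >4, total = 44+9 = 53
e=2: not >4, total = 53+1 = 54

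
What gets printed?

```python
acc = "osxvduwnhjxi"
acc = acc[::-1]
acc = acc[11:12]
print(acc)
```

reverse → 'ixjhnwudvxso'
slice [11:12] → 'o'

o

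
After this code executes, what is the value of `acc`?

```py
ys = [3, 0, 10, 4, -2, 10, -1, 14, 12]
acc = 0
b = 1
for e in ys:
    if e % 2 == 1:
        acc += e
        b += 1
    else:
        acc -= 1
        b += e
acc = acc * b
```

e=3: odd, acc = 0+3 = 3; b=2
e=0: not odd, acc = 3-1 = 2; b=2
e=10: not odd, acc = 2-1 = 1; b=12
e=4: not odd, acc = 1-1 = 0; b=16
e=-2: not odd, acc = 0-1 = -1; b=14
e=10: not odd, acc = (-1)-1 = -2; b=24
e=-1: odd, acc = (-2)+(-1) = -3; b=25
e=14: not odd, acc = (-3)-1 = -4; b=39
e=12: not odd, acc = (-4)-1 = -5; b=51
acc*b = (-5)*51 = -255

-255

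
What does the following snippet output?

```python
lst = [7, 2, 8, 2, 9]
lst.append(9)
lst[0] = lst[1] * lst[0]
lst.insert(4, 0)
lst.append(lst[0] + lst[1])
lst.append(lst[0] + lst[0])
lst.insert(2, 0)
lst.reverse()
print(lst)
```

append 9 → [7, 2, 8, 2, 9, 9]
lst[0] = lst[1]*lst[0] = 2*7 = 14 → [14, 2, 8, 2, 9, 9]
insert 0 at 4 → [14, 2, 8, 2, 0, 9, 9]
append lst[0]+lst[1] = 14+2 = 16 → [14, 2, 8, 2, 0, 9, 9, 16]
append lst[0]+lst[0] = 14+14 = 28 → [14, 2, 8, 2, 0, 9, 9, 16, 28]
insert 0 at 2 → [14, 2, 0, 8, 2, 0, 9, 9, 16, 28]
reverse → [28, 16, 9, 9, 0, 2, 8, 0, 2, 14]

[28, 16, 9, 9, 0, 2, 8, 0, 2, 14]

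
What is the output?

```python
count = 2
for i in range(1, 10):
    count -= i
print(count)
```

i=1: count = 2-1 = 1
i=2: count = 1-2 = -1
i=3: count = (-1)-3 = -4
i=4: count = (-4)-4 = -8
i=5: count = (-8)-5 = -13
i=6: count = (-13)-6 = -19
i=7: count = (-19)-7 = -26
i=8: count = (-26)-8 = -34
i=9: count = (-34)-9 = -43

-43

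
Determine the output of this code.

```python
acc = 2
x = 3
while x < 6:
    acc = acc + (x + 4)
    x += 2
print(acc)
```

18

x=3: acc = 2+7 = 9
x=5: acc = 9+9 = 18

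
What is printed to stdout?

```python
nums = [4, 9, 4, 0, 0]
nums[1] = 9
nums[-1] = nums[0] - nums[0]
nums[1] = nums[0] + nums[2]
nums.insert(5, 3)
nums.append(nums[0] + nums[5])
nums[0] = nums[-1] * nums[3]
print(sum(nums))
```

nums[1] = 9 → [4, 9, 4, 0, 0]
nums[-1] = nums[0]-nums[0] = 4-4 = 0 → [4, 9, 4, 0, 0]
nums[1] = nums[0]+nums[2] = 4+4 = 8 → [4, 8, 4, 0, 0]
insert 3 at 5 → [4, 8, 4, 0, 0, 3]
append nums[0]+nums[5] = 4+3 = 7 → [4, 8, 4, 0, 0, 3, 7]
nums[0] = nums[-1]*nums[3] = 7*0 = 0 → [0, 8, 4, 0, 0, 3, 7]
sum = 22

22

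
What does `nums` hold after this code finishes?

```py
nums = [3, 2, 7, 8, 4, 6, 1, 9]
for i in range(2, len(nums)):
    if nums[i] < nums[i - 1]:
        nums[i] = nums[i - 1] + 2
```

[3, 2, 7, 8, 10, 12, 14, 16]

i=2: 7>=2, unchanged → [3, 2, 7, 8, 4, 6, 1, 9]
i=3: 8>=7, unchanged → [3, 2, 7, 8, 4, 6, 1, 9]
i=4: 4<8, nums[4] = 8+2 = 10 → [3, 2, 7, 8, 10, 6, 1, 9]
i=5: 6<10, nums[5] = 10+2 = 12 → [3, 2, 7, 8, 10, 12, 1, 9]
i=6: 1<12, nums[6] = 12+2 = 14 → [3, 2, 7, 8, 10, 12, 14, 9]
i=7: 9<14, nums[7] = 14+2 = 16 → [3, 2, 7, 8, 10, 12, 14, 16]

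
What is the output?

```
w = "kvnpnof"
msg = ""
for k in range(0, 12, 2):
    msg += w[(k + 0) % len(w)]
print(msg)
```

knnfvp

k=0: add w[0]='k' → 'k'
k=2: add w[2]='n' → 'kn'
k=4: add w[4]='n' → 'knn'
k=6: add w[6]='f' → 'knnf'
k=8: add w[1]='v' → 'knnfv'
k=10: add w[3]='p' → 'knnfvp'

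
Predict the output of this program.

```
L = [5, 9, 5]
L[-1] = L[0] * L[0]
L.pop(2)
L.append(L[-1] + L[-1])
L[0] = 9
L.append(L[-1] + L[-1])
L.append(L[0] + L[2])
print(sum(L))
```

L[-1] = L[0]*L[0] = 5*5 = 25 → [5, 9, 25]
pop(2) removes 25 → [5, 9]
append L[-1]+L[-1] = 9+9 = 18 → [5, 9, 18]
L[0] = 9 → [9, 9, 18]
append L[-1]+L[-1] = 18+18 = 36 → [9, 9, 18, 36]
append L[0]+L[2] = 9+18 = 27 → [9, 9, 18, 36, 27]
sum = 99

99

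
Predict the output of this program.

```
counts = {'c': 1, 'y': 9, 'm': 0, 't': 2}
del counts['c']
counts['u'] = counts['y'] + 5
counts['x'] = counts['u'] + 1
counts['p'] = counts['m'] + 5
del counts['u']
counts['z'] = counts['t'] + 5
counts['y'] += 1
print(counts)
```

del 'c' → {'y': 9, 'm': 0, 't': 2}
counts['u'] = counts['y']+5 = 14 → {'y': 9, 'm': 0, 't': 2, 'u': 14}
counts['x'] = counts['u']+1 = 15 → {'y': 9, 'm': 0, 't': 2, 'u': 14, 'x': 15}
counts['p'] = counts['m']+5 = 5 → {'y': 9, 'm': 0, 't': 2, 'u': 14, 'x': 15, 'p': 5}
del 'u' → {'y': 9, 'm': 0, 't': 2, 'x': 15, 'p': 5}
counts['z'] = counts['t']+5 = 7 → {'y': 9, 'm': 0, 't': 2, 'x': 15, 'p': 5, 'z': 7}
counts['y'] = 9+1 = 10 → {'y': 10, 'm': 0, 't': 2, 'x': 15, 'p': 5, 'z': 7}

{'y': 10, 'm': 0, 't': 2, 'x': 15, 'p': 5, 'z': 7}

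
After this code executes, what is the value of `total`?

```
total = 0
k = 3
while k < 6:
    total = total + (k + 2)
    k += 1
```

k=3: total = 0+5 = 5
k=4: total = 5+6 = 11
k=5: total = 11+7 = 18

18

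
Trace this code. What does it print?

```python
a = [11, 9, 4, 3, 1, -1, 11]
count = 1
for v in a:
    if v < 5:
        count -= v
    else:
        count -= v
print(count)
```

v=11: not <5, count = 1-11 = -10
v=9: not <5, count = (-10)-9 = -19
v=4: <5, count = (-19)-4 = -23
v=3: <5, count = (-23)-3 = -26
v=1: <5, count = (-26)-1 = -27
v=-1: <5, count = (-27)-(-1) = -26
v=11: not <5, count = (-26)-11 = -37

-37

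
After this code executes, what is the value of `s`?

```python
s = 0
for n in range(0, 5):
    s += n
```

n=0: s = 0+0 = 0
n=1: s = 0+1 = 1
n=2: s = 1+2 = 3
n=3: s = 3+3 = 6
n=4: s = 6+4 = 10

10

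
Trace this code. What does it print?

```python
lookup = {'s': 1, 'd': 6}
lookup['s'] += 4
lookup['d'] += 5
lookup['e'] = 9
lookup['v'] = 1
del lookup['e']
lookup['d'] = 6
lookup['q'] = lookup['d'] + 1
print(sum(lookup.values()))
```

19

lookup['s'] = 1+4 = 5 → {'s': 5, 'd': 6}
lookup['d'] = 6+5 = 11 → {'s': 5, 'd': 11}
lookup['e'] = 9 → {'s': 5, 'd': 11, 'e': 9}
lookup['v'] = 1 → {'s': 5, 'd': 11, 'e': 9, 'v': 1}
del 'e' → {'s': 5, 'd': 11, 'v': 1}
lookup['d'] = 6 → {'s': 5, 'd': 6, 'v': 1}
lookup['q'] = lookup['d']+1 = 7 → {'s': 5, 'd': 6, 'v': 1, 'q': 7}
sum of values = 19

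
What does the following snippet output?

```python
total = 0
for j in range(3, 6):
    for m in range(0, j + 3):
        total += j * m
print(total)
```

269

j=3,m=0: total = 0+0 = 0
j=3,m=1: total = 0+3 = 3
j=3,m=2: total = 3+6 = 9
j=3,m=3: total = 9+9 = 18
j=3,m=4: total = 18+12 = 30
j=3,m=5: total = 30+15 = 45
j=4,m=0: total = 45+0 = 45
j=4,m=1: total = 45+4 = 49
j=4,m=2: total = 49+8 = 57
j=4,m=3: total = 57+12 = 69
j=4,m=4: total = 69+16 = 85
j=4,m=5: total = 85+20 = 105
j=4,m=6: total = 105+24 = 129
j=5,m=0: total = 129+0 = 129
j=5,m=1: total = 129+5 = 134
j=5,m=2: total = 134+10 = 144
j=5,m=3: total = 144+15 = 159
j=5,m=4: total = 159+20 = 179
j=5,m=5: total = 179+25 = 204
j=5,m=6: total = 204+30 = 234
j=5,m=7: total = 234+35 = 269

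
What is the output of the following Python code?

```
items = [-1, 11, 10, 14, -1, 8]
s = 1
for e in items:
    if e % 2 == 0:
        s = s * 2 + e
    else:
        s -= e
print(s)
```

e=-1: not even, s = 1-(-1) = 2
e=11: not even, s = 2-11 = -9
e=10: even, s = (-9)*2+10 = -8
e=14: even, s = (-8)*2+14 = -2
e=-1: not even, s = (-2)-(-1) = -1
e=8: even, s = (-1)*2+8 = 6

6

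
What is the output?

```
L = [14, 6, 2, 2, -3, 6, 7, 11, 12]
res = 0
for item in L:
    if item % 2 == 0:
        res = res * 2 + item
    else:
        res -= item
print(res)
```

item=14: even, res = 0*2+14 = 14
item=6: even, res = 14*2+6 = 34
item=2: even, res = 34*2+2 = 70
item=2: even, res = 70*2+2 = 142
item=-3: not even, res = 142-(-3) = 145
item=6: even, res = 145*2+6 = 296
item=7: not even, res = 296-7 = 289
item=11: not even, res = 289-11 = 278
item=12: even, res = 278*2+12 = 568

568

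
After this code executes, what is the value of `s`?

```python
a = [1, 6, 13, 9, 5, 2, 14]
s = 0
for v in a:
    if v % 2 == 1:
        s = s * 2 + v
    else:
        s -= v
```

19

v=1: odd, s = 0*2+1 = 1
v=6: not odd, s = 1-6 = -5
v=13: odd, s = (-5)*2+13 = 3
v=9: odd, s = 3*2+9 = 15
v=5: odd, s = 15*2+5 = 35
v=2: not odd, s = 35-2 = 33
v=14: not odd, s = 33-14 = 19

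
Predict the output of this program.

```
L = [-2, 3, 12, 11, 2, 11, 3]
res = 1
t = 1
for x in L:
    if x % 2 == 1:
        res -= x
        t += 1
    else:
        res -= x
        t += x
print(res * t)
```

x=-2: not odd, res = 1-(-2) = 3; t=-1
x=3: odd, res = 3-3 = 0; t=0
x=12: not odd, res = 0-12 = -12; t=12
x=11: odd, res = (-12)-11 = -23; t=13
x=2: not odd, res = (-23)-2 = -25; t=15
x=11: odd, res = (-25)-11 = -36; t=16
x=3: odd, res = (-36)-3 = -39; t=17
res*t = (-39)*17 = -663

-663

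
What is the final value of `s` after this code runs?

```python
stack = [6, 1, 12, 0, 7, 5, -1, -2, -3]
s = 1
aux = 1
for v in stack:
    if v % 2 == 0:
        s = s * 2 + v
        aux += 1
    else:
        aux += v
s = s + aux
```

124

v=6: even, s = 1*2+6 = 8; aux=2
v=1: not even; aux=3
v=12: even, s = 8*2+12 = 28; aux=4
v=0: even, s = 28*2+0 = 56; aux=5
v=7: not even; aux=12
v=5: not even; aux=17
v=-1: not even; aux=16
v=-2: even, s = 56*2+(-2) = 110; aux=17
v=-3: not even; aux=14
s+aux = 110+14 = 124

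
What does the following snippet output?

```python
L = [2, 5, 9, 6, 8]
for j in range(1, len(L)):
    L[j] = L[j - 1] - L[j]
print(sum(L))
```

j=1: L[1] = 2-5 = -3 → [2, -3, 9, 6, 8]
j=2: L[2] = (-3)-9 = -12 → [2, -3, -12, 6, 8]
j=3: L[3] = (-12)-6 = -18 → [2, -3, -12, -18, 8]
j=4: L[4] = (-18)-8 = -26 → [2, -3, -12, -18, -26]
sum = -57

-57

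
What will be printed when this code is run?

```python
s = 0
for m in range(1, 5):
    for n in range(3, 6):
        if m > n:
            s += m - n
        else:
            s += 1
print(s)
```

m=1,n=3: not 1>3, s = 0+1 = 1
m=1,n=4: not 1>4, s = 1+1 = 2
m=1,n=5: not 1>5, s = 2+1 = 3
m=2,n=3: not 2>3, s = 3+1 = 4
m=2,n=4: not 2>4, s = 4+1 = 5
m=2,n=5: not 2>5, s = 5+1 = 6
m=3,n=3: not 3>3, s = 6+1 = 7
m=3,n=4: not 3>4, s = 7+1 = 8
m=3,n=5: not 3>5, s = 8+1 = 9
m=4,n=3: 4>3, s = 9+1 = 10
m=4,n=4: not 4>4, s = 10+1 = 11
m=4,n=5: not 4>5, s = 11+1 = 12

12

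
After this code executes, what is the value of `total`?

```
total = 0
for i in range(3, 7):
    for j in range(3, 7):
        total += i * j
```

324

i=3,j=3: total = 0+9 = 9
i=3,j=4: total = 9+12 = 21
i=3,j=5: total = 21+15 = 36
i=3,j=6: total = 36+18 = 54
i=4,j=3: total = 54+12 = 66
i=4,j=4: total = 66+16 = 82
i=4,j=5: total = 82+20 = 102
i=4,j=6: total = 102+24 = 126
i=5,j=3: total = 126+15 = 141
i=5,j=4: total = 141+20 = 161
i=5,j=5: total = 161+25 = 186
i=5,j=6: total = 186+30 = 216
i=6,j=3: total = 216+18 = 234
i=6,j=4: total = 234+24 = 258
i=6,j=5: total = 258+30 = 288
i=6,j=6: total = 288+36 = 324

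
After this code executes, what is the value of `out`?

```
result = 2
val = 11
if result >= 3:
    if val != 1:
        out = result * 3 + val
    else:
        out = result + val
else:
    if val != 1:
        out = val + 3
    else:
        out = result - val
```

14

result=2, val=11
result >= 3 is False; val != 1 is True
→ out = val + 3 = 14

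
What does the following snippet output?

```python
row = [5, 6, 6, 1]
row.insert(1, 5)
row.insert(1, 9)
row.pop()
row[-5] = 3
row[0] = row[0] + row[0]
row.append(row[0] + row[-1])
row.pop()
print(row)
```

insert 5 at 1 → [5, 5, 6, 6, 1]
insert 9 at 1 → [5, 9, 5, 6, 6, 1]
pop() removes 1 → [5, 9, 5, 6, 6]
row[-5] = 3 → [3, 9, 5, 6, 6]
row[0] = row[0]+row[0] = 3+3 = 6 → [6, 9, 5, 6, 6]
append row[0]+row[-1] = 6+6 = 12 → [6, 9, 5, 6, 6, 12]
pop() removes 12 → [6, 9, 5, 6, 6]

[6, 9, 5, 6, 6]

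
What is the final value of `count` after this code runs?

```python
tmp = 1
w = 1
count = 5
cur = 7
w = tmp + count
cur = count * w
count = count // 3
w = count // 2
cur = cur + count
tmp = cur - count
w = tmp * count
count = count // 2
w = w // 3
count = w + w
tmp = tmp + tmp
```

w = 1+5 = 6
cur = 5*6 = 30
count = 5//3 = 1
w = 1//2 = 0
cur = 30+1 = 31
tmp = 31-1 = 30
w = 30*1 = 30
count = 1//2 = 0
w = 30//3 = 10
count = 10+10 = 20
tmp = 30+30 = 60

20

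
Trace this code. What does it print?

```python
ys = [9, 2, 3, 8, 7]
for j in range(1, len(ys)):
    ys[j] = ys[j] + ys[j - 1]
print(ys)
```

j=1: ys[1] = 2+9 = 11 → [9, 11, 3, 8, 7]
j=2: ys[2] = 3+11 = 14 → [9, 11, 14, 8, 7]
j=3: ys[3] = 8+14 = 22 → [9, 11, 14, 22, 7]
j=4: ys[4] = 7+22 = 29 → [9, 11, 14, 22, 29]

[9, 11, 14, 22, 29]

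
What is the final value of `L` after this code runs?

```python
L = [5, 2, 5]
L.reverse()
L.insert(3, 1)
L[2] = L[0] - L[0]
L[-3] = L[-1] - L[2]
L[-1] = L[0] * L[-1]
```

[5, 1, 0, 5]

reverse → [5, 2, 5]
insert 1 at 3 → [5, 2, 5, 1]
L[2] = L[0]-L[0] = 5-5 = 0 → [5, 2, 0, 1]
L[-3] = L[-1]-L[2] = 1-0 = 1 → [5, 1, 0, 1]
L[-1] = L[0]*L[-1] = 5*1 = 5 → [5, 1, 0, 5]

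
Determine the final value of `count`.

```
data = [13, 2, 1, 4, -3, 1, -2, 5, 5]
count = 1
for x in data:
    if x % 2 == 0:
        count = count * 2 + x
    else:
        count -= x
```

x=13: not even, count = 1-13 = -12
x=2: even, count = (-12)*2+2 = -22
x=1: not even, count = (-22)-1 = -23
x=4: even, count = (-23)*2+4 = -42
x=-3: not even, count = (-42)-(-3) = -39
x=1: not even, count = (-39)-1 = -40
x=-2: even, count = (-40)*2+(-2) = -82
x=5: not even, count = (-82)-5 = -87
x=5: not even, count = (-87)-5 = -92

-92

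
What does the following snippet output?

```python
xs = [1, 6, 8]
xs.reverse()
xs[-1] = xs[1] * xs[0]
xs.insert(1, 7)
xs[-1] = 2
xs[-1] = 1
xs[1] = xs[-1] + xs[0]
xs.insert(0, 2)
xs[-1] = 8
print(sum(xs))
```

reverse → [8, 6, 1]
xs[-1] = xs[1]*xs[0] = 6*8 = 48 → [8, 6, 48]
insert 7 at 1 → [8, 7, 6, 48]
xs[-1] = 2 → [8, 7, 6, 2]
xs[-1] = 1 → [8, 7, 6, 1]
xs[1] = xs[-1]+xs[0] = 1+8 = 9 → [8, 9, 6, 1]
insert 2 at 0 → [2, 8, 9, 6, 1]
xs[-1] = 8 → [2, 8, 9, 6, 8]
sum = 33

33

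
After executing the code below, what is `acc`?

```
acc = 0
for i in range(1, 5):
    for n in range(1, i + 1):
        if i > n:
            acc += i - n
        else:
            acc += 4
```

26

i=1,n=1: not 1>1, acc = 0+4 = 4
i=2,n=1: 2>1, acc = 4+1 = 5
i=2,n=2: not 2>2, acc = 5+4 = 9
i=3,n=1: 3>1, acc = 9+2 = 11
i=3,n=2: 3>2, acc = 11+1 = 12
i=3,n=3: not 3>3, acc = 12+4 = 16
i=4,n=1: 4>1, acc = 16+3 = 19
i=4,n=2: 4>2, acc = 19+2 = 21
i=4,n=3: 4>3, acc = 21+1 = 22
i=4,n=4: not 4>4, acc = 22+4 = 26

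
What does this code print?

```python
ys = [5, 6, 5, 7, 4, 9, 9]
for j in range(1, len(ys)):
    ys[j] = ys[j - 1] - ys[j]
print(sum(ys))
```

j=1: ys[1] = 5-6 = -1 → [5, -1, 5, 7, 4, 9, 9]
j=2: ys[2] = (-1)-5 = -6 → [5, -1, -6, 7, 4, 9, 9]
j=3: ys[3] = (-6)-7 = -13 → [5, -1, -6, -13, 4, 9, 9]
j=4: ys[4] = (-13)-4 = -17 → [5, -1, -6, -13, -17, 9, 9]
j=5: ys[5] = (-17)-9 = -26 → [5, -1, -6, -13, -17, -26, 9]
j=6: ys[6] = (-26)-9 = -35 → [5, -1, -6, -13, -17, -26, -35]
sum = -93

-93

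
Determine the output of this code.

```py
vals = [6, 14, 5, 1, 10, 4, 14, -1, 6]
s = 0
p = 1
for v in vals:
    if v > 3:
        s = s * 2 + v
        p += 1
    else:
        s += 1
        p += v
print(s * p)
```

8480

v=6: >3, s = 0*2+6 = 6; p=2
v=14: >3, s = 6*2+14 = 26; p=3
v=5: >3, s = 26*2+5 = 57; p=4
v=1: not >3, s = 57+1 = 58; p=5
v=10: >3, s = 58*2+10 = 126; p=6
v=4: >3, s = 126*2+4 = 256; p=7
v=14: >3, s = 256*2+14 = 526; p=8
v=-1: not >3, s = 526+1 = 527; p=7
v=6: >3, s = 527*2+6 = 1060; p=8
s*p = 1060*8 = 8480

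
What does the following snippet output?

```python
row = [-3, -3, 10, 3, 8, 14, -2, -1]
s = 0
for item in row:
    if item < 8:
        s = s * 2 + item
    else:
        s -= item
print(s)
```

item=-3: <8, s = 0*2+(-3) = -3
item=-3: <8, s = (-3)*2+(-3) = -9
item=10: not <8, s = (-9)-10 = -19
item=3: <8, s = (-19)*2+3 = -35
item=8: not <8, s = (-35)-8 = -43
item=14: not <8, s = (-43)-14 = -57
item=-2: <8, s = (-57)*2+(-2) = -116
item=-1: <8, s = (-116)*2+(-1) = -233

-233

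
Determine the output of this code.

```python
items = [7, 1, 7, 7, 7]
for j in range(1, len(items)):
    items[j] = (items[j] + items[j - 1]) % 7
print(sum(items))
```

j=1: items[1] = (1+7)%7 = 1 → [7, 1, 7, 7, 7]
j=2: items[2] = (7+1)%7 = 1 → [7, 1, 1, 7, 7]
j=3: items[3] = (7+1)%7 = 1 → [7, 1, 1, 1, 7]
j=4: items[4] = (7+1)%7 = 1 → [7, 1, 1, 1, 1]
sum = 11

11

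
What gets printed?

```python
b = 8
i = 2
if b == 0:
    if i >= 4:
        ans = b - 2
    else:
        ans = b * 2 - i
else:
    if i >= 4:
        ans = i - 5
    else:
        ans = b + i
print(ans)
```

b=8, i=2
b == 0 is False; i >= 4 is False
→ ans = b + i = 10

10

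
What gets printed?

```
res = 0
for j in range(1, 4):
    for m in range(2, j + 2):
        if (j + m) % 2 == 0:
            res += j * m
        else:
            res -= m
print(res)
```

j=1,m=2: odd sum, res = 0-2 = -2
j=2,m=2: even sum, res = (-2)+4 = 2
j=2,m=3: odd sum, res = 2-3 = -1
j=3,m=2: odd sum, res = (-1)-2 = -3
j=3,m=3: even sum, res = (-3)+9 = 6
j=3,m=4: odd sum, res = 6-4 = 2

2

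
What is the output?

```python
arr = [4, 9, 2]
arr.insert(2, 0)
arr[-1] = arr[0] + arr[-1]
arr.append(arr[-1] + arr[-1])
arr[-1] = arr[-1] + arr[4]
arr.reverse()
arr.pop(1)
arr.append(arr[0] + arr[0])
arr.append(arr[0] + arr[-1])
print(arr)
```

insert 0 at 2 → [4, 9, 0, 2]
arr[-1] = arr[0]+arr[-1] = 4+2 = 6 → [4, 9, 0, 6]
append arr[-1]+arr[-1] = 6+6 = 12 → [4, 9, 0, 6, 12]
arr[-1] = arr[-1]+arr[4] = 12+12 = 24 → [4, 9, 0, 6, 24]
reverse → [24, 6, 0, 9, 4]
pop(1) removes 6 → [24, 0, 9, 4]
append arr[0]+arr[0] = 24+24 = 48 → [24, 0, 9, 4, 48]
append arr[0]+arr[-1] = 24+48 = 72 → [24, 0, 9, 4, 48, 72]

[24, 0, 9, 4, 48, 72]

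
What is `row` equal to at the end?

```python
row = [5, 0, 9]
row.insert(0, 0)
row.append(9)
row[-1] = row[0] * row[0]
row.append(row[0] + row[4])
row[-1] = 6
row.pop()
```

insert 0 at 0 → [0, 5, 0, 9]
append 9 → [0, 5, 0, 9, 9]
row[-1] = row[0]*row[0] = 0*0 = 0 → [0, 5, 0, 9, 0]
append row[0]+row[4] = 0+0 = 0 → [0, 5, 0, 9, 0, 0]
row[-1] = 6 → [0, 5, 0, 9, 0, 6]
pop() removes 6 → [0, 5, 0, 9, 0]

[0, 5, 0, 9, 0]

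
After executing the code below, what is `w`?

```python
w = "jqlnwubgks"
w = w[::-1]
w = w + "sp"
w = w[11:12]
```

reverse → 'skgbuwnlqj'
+ 'sp' → 'skgbuwnlqjsp'
slice [11:12] → 'p'

'p'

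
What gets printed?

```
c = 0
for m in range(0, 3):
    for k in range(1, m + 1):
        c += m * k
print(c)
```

m=1,k=1: c = 0+1 = 1
m=2,k=1: c = 1+2 = 3
m=2,k=2: c = 3+4 = 7

7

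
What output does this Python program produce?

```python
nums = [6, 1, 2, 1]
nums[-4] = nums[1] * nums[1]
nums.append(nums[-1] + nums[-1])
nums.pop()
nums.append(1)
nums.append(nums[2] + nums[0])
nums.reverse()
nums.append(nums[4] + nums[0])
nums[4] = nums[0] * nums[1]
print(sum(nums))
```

15

nums[-4] = nums[1]*nums[1] = 1*1 = 1 → [1, 1, 2, 1]
append nums[-1]+nums[-1] = 1+1 = 2 → [1, 1, 2, 1, 2]
pop() removes 2 → [1, 1, 2, 1]
append 1 → [1, 1, 2, 1, 1]
append nums[2]+nums[0] = 2+1 = 3 → [1, 1, 2, 1, 1, 3]
reverse → [3, 1, 1, 2, 1, 1]
append nums[4]+nums[0] = 1+3 = 4 → [3, 1, 1, 2, 1, 1, 4]
nums[4] = nums[0]*nums[1] = 3*1 = 3 → [3, 1, 1, 2, 3, 1, 4]
sum = 15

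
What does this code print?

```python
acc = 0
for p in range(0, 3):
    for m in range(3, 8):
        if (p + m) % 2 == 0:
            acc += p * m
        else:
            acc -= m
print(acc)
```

-5

p=0,m=3: odd sum, acc = 0-3 = -3
p=0,m=4: even sum, acc = (-3)+0 = -3
p=0,m=5: odd sum, acc = (-3)-5 = -8
p=0,m=6: even sum, acc = (-8)+0 = -8
p=0,m=7: odd sum, acc = (-8)-7 = -15
p=1,m=3: even sum, acc = (-15)+3 = -12
p=1,m=4: odd sum, acc = (-12)-4 = -16
p=1,m=5: even sum, acc = (-16)+5 = -11
p=1,m=6: odd sum, acc = (-11)-6 = -17
p=1,m=7: even sum, acc = (-17)+7 = -10
p=2,m=3: odd sum, acc = (-10)-3 = -13
p=2,m=4: even sum, acc = (-13)+8 = -5
p=2,m=5: odd sum, acc = (-5)-5 = -10
p=2,m=6: even sum, acc = (-10)+12 = 2
p=2,m=7: odd sum, acc = 2-7 = -5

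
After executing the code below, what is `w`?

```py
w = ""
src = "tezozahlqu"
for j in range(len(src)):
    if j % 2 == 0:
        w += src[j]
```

'tzzhq'

j=0: add 't' → 't'
j=1: skip
j=2: add 'z' → 'tz'
j=3: skip
j=4: add 'z' → 'tzz'
j=5: skip
j=6: add 'h' → 'tzzh'
j=7: skip
j=8: add 'q' → 'tzzhq'
j=9: skip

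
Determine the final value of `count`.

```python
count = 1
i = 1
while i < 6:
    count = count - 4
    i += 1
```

-19

i=1: count = 1-4 = -3
i=2: count = (-3)-4 = -7
i=3: count = (-7)-4 = -11
i=4: count = (-11)-4 = -15
i=5: count = (-15)-4 = -19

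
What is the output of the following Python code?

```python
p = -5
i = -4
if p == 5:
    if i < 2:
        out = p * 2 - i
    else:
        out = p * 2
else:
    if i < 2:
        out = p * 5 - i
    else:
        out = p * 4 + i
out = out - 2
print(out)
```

p=-5, i=-4
p == 5 is False; i < 2 is True
→ out = p * 5 - i = -21
out = (-21)-2 = -23

-23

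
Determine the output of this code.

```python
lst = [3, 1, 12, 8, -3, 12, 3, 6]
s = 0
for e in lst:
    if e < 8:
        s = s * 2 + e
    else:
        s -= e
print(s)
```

-152

e=3: <8, s = 0*2+3 = 3
e=1: <8, s = 3*2+1 = 7
e=12: not <8, s = 7-12 = -5
e=8: not <8, s = (-5)-8 = -13
e=-3: <8, s = (-13)*2+(-3) = -29
e=12: not <8, s = (-29)-12 = -41
e=3: <8, s = (-41)*2+3 = -79
e=6: <8, s = (-79)*2+6 = -152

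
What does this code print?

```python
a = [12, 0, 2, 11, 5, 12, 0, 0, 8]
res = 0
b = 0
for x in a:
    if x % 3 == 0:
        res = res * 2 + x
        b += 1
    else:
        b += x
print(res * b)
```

x=12: %3==0, res = 0*2+12 = 12; b=1
x=0: %3==0, res = 12*2+0 = 24; b=2
x=2: not %3==0; b=4
x=11: not %3==0; b=15
x=5: not %3==0; b=20
x=12: %3==0, res = 24*2+12 = 60; b=21
x=0: %3==0, res = 60*2+0 = 120; b=22
x=0: %3==0, res = 120*2+0 = 240; b=23
x=8: not %3==0; b=31
res*b = 240*31 = 7440

7440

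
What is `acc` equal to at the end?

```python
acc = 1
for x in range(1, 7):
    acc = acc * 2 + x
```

x=1: acc = 1*2+1 = 3
x=2: acc = 3*2+2 = 8
x=3: acc = 8*2+3 = 19
x=4: acc = 19*2+4 = 42
x=5: acc = 42*2+5 = 89
x=6: acc = 89*2+6 = 184

184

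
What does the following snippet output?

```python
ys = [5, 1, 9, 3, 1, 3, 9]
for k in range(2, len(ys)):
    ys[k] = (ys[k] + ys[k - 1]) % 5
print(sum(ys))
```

16

k=2: ys[2] = (9+1)%5 = 0 → [5, 1, 0, 3, 1, 3, 9]
k=3: ys[3] = (3+0)%5 = 3 → [5, 1, 0, 3, 1, 3, 9]
k=4: ys[4] = (1+3)%5 = 4 → [5, 1, 0, 3, 4, 3, 9]
k=5: ys[5] = (3+4)%5 = 2 → [5, 1, 0, 3, 4, 2, 9]
k=6: ys[6] = (9+2)%5 = 1 → [5, 1, 0, 3, 4, 2, 1]
sum = 16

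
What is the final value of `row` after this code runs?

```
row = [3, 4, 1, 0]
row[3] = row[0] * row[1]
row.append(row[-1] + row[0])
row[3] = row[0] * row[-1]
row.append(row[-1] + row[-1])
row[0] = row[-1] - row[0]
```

row[3] = row[0]*row[1] = 3*4 = 12 → [3, 4, 1, 12]
append row[-1]+row[0] = 12+3 = 15 → [3, 4, 1, 12, 15]
row[3] = row[0]*row[-1] = 3*15 = 45 → [3, 4, 1, 45, 15]
append row[-1]+row[-1] = 15+15 = 30 → [3, 4, 1, 45, 15, 30]
row[0] = row[-1]-row[0] = 30-3 = 27 → [27, 4, 1, 45, 15, 30]

[27, 4, 1, 45, 15, 30]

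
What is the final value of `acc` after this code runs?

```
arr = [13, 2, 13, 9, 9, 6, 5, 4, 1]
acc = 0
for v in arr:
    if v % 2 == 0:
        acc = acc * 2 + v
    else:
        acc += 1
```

47

v=13: not even, acc = 0+1 = 1
v=2: even, acc = 1*2+2 = 4
v=13: not even, acc = 4+1 = 5
v=9: not even, acc = 5+1 = 6
v=9: not even, acc = 6+1 = 7
v=6: even, acc = 7*2+6 = 20
v=5: not even, acc = 20+1 = 21
v=4: even, acc = 21*2+4 = 46
v=1: not even, acc = 46+1 = 47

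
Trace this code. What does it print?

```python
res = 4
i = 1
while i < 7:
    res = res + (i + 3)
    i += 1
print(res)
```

i=1: res = 4+4 = 8
i=2: res = 8+5 = 13
i=3: res = 13+6 = 19
i=4: res = 19+7 = 26
i=5: res = 26+8 = 34
i=6: res = 34+9 = 43

43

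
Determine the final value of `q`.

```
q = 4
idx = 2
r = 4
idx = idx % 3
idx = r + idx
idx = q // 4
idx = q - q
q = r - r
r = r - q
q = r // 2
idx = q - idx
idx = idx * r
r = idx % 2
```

2

idx = 2%3 = 2
idx = 4+2 = 6
idx = 4//4 = 1
idx = 4-4 = 0
q = 4-4 = 0
r = 4-0 = 4
q = 4//2 = 2
idx = 2-0 = 2
idx = 2*4 = 8
r = 8%2 = 0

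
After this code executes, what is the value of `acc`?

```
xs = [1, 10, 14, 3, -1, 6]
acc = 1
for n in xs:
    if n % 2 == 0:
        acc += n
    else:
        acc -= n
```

n=1: not even, acc = 1-1 = 0
n=10: even, acc = 0+10 = 10
n=14: even, acc = 10+14 = 24
n=3: not even, acc = 24-3 = 21
n=-1: not even, acc = 21-(-1) = 22
n=6: even, acc = 22+6 = 28

28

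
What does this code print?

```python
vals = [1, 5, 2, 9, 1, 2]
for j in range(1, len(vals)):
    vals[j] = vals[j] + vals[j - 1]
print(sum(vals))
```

j=1: vals[1] = 5+1 = 6 → [1, 6, 2, 9, 1, 2]
j=2: vals[2] = 2+6 = 8 → [1, 6, 8, 9, 1, 2]
j=3: vals[3] = 9+8 = 17 → [1, 6, 8, 17, 1, 2]
j=4: vals[4] = 1+17 = 18 → [1, 6, 8, 17, 18, 2]
j=5: vals[5] = 2+18 = 20 → [1, 6, 8, 17, 18, 20]
sum = 70

70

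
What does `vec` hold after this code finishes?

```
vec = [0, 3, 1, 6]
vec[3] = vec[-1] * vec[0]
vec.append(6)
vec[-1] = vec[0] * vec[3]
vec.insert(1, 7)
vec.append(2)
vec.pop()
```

vec[3] = vec[-1]*vec[0] = 6*0 = 0 → [0, 3, 1, 0]
append 6 → [0, 3, 1, 0, 6]
vec[-1] = vec[0]*vec[3] = 0*0 = 0 → [0, 3, 1, 0, 0]
insert 7 at 1 → [0, 7, 3, 1, 0, 0]
append 2 → [0, 7, 3, 1, 0, 0, 2]
pop() removes 2 → [0, 7, 3, 1, 0, 0]

[0, 7, 3, 1, 0, 0]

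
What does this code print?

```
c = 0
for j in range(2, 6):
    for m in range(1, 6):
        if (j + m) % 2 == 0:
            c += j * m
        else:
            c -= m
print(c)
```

j=2,m=1: odd sum, c = 0-1 = -1
j=2,m=2: even sum, c = (-1)+4 = 3
j=2,m=3: odd sum, c = 3-3 = 0
j=2,m=4: even sum, c = 0+8 = 8
j=2,m=5: odd sum, c = 8-5 = 3
j=3,m=1: even sum, c = 3+3 = 6
j=3,m=2: odd sum, c = 6-2 = 4
j=3,m=3: even sum, c = 4+9 = 13
j=3,m=4: odd sum, c = 13-4 = 9
j=3,m=5: even sum, c = 9+15 = 24
j=4,m=1: odd sum, c = 24-1 = 23
j=4,m=2: even sum, c = 23+8 = 31
j=4,m=3: odd sum, c = 31-3 = 28
j=4,m=4: even sum, c = 28+16 = 44
j=4,m=5: odd sum, c = 44-5 = 39
j=5,m=1: even sum, c = 39+5 = 44
j=5,m=2: odd sum, c = 44-2 = 42
j=5,m=3: even sum, c = 42+15 = 57
j=5,m=4: odd sum, c = 57-4 = 53
j=5,m=5: even sum, c = 53+25 = 78

78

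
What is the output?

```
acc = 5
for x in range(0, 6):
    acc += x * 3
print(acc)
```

50

x=0: acc = 5+0*3 = 5
x=1: acc = 5+1*3 = 8
x=2: acc = 8+2*3 = 14
x=3: acc = 14+3*3 = 23
x=4: acc = 23+4*3 = 35
x=5: acc = 35+5*3 = 50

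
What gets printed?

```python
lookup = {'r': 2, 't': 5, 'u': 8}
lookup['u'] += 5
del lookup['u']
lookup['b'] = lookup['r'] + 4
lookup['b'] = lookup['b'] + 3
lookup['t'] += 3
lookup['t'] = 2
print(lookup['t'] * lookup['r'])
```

4

lookup['u'] = 8+5 = 13 → {'r': 2, 't': 5, 'u': 13}
del 'u' → {'r': 2, 't': 5}
lookup['b'] = lookup['r']+4 = 6 → {'r': 2, 't': 5, 'b': 6}
lookup['b'] = lookup['b']+3 = 9 → {'r': 2, 't': 5, 'b': 9}
lookup['t'] = 5+3 = 8 → {'r': 2, 't': 8, 'b': 9}
lookup['t'] = 2 → {'r': 2, 't': 2, 'b': 9}
lookup['t']*lookup['r'] = 2*2 = 4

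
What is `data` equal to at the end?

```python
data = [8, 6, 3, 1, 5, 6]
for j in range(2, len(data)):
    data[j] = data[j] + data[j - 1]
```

[8, 6, 9, 10, 15, 21]

j=2: data[2] = 3+6 = 9 → [8, 6, 9, 1, 5, 6]
j=3: data[3] = 1+9 = 10 → [8, 6, 9, 10, 5, 6]
j=4: data[4] = 5+10 = 15 → [8, 6, 9, 10, 15, 6]
j=5: data[5] = 6+15 = 21 → [8, 6, 9, 10, 15, 21]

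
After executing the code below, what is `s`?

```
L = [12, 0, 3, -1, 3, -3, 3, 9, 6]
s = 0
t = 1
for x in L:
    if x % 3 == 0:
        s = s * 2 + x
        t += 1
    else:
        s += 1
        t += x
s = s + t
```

x=12: %3==0, s = 0*2+12 = 12; t=2
x=0: %3==0, s = 12*2+0 = 24; t=3
x=3: %3==0, s = 24*2+3 = 51; t=4
x=-1: not %3==0, s = 51+1 = 52; t=3
x=3: %3==0, s = 52*2+3 = 107; t=4
x=-3: %3==0, s = 107*2+(-3) = 211; t=5
x=3: %3==0, s = 211*2+3 = 425; t=6
x=9: %3==0, s = 425*2+9 = 859; t=7
x=6: %3==0, s = 859*2+6 = 1724; t=8
s+t = 1724+8 = 1732

1732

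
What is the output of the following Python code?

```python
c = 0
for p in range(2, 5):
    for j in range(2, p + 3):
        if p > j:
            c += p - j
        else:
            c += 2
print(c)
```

22

p=2,j=2: not 2>2, c = 0+2 = 2
p=2,j=3: not 2>3, c = 2+2 = 4
p=2,j=4: not 2>4, c = 4+2 = 6
p=3,j=2: 3>2, c = 6+1 = 7
p=3,j=3: not 3>3, c = 7+2 = 9
p=3,j=4: not 3>4, c = 9+2 = 11
p=3,j=5: not 3>5, c = 11+2 = 13
p=4,j=2: 4>2, c = 13+2 = 15
p=4,j=3: 4>3, c = 15+1 = 16
p=4,j=4: not 4>4, c = 16+2 = 18
p=4,j=5: not 4>5, c = 18+2 = 20
p=4,j=6: not 4>6, c = 20+2 = 22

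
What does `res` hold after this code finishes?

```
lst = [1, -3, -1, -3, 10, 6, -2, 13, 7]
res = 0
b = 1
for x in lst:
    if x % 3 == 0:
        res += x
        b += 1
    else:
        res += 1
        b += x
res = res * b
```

x=1: not %3==0, res = 0+1 = 1; b=2
x=-3: %3==0, res = 1+(-3) = -2; b=3
x=-1: not %3==0, res = (-2)+1 = -1; b=2
x=-3: %3==0, res = (-1)+(-3) = -4; b=3
x=10: not %3==0, res = (-4)+1 = -3; b=13
x=6: %3==0, res = (-3)+6 = 3; b=14
x=-2: not %3==0, res = 3+1 = 4; b=12
x=13: not %3==0, res = 4+1 = 5; b=25
x=7: not %3==0, res = 5+1 = 6; b=32
res*b = 6*32 = 192

192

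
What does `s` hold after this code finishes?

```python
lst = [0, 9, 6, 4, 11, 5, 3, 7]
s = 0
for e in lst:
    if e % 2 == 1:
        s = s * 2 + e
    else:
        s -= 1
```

201

e=0: not odd, s = 0-1 = -1
e=9: odd, s = (-1)*2+9 = 7
e=6: not odd, s = 7-1 = 6
e=4: not odd, s = 6-1 = 5
e=11: odd, s = 5*2+11 = 21
e=5: odd, s = 21*2+5 = 47
e=3: odd, s = 47*2+3 = 97
e=7: odd, s = 97*2+7 = 201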